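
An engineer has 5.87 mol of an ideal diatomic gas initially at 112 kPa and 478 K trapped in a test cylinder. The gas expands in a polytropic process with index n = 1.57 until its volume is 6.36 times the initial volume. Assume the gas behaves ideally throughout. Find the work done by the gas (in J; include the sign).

V₁ = nRT₁/P₁ = 5.87×8.314×478/112 = 208 L.
Polytropic n=1.57: T₂ = T₁(V₁/V₂)^(n−1) = 478×(0.157)^0.57 = 167 K; P₂ = P₁(V₁/V₂)^n = 6.13 kPa.
W = (P₁V₁−P₂V₂)/(n−1) = (112×208−6.13×1320)/0.57 = 26700 J.

26700 J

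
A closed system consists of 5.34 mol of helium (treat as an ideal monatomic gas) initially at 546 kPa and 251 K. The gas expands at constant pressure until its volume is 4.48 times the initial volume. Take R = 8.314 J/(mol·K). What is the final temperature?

1120 K

V₁ = nRT₁/P₁ = 5.34×8.314×251/546 = 20.4 L.
Isobaric: P stays 546 kPa; V/T = const ⇒ T₂ = 1120 K, V₂ = 91.4 L.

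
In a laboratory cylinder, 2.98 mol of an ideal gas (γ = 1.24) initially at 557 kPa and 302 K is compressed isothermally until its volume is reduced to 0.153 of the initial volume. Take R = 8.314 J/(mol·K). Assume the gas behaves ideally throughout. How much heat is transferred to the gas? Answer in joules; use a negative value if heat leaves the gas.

V₁ = nRT₁/P₁ = 2.98×8.314×302/557 = 13.4 L.
Isothermal: T stays 302 K; PV = const ⇒ V₂ = 2.06 L, P₂ = 3640 kPa.
ΔU = 0 (ideal gas, T constant).
W = nRT ln(V₂/V₁) = 2.98×8.314×302×ln(0.153) = -14000 J.
Q = ΔU + W = -14000 J.

-14000 J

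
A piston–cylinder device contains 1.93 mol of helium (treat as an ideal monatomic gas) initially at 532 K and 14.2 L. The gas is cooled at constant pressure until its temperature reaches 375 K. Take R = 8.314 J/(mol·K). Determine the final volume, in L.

10.0 L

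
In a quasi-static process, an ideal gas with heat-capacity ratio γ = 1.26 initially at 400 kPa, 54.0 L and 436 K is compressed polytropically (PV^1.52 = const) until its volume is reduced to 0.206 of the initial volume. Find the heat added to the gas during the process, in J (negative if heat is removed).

n = P₁V₁/(RT₁) = 400×54.0/(8.314×436) = 5.96 mol.
Polytropic n=1.52: T₂ = T₁(V₁/V₂)^(n−1) = 436×(4.85)^0.52 = 991 K; P₂ = P₁(V₁/V₂)^n = 4420 kPa.
W = (P₁V₁−P₂V₂)/(n−1) = (400×54.0−4420×11.1)/0.52 = -52900 J.
ΔU = nCvΔT = 5.96×32.0×(991−436) = 106000 J.
Q = ΔU + W = 52900 J.

52900 J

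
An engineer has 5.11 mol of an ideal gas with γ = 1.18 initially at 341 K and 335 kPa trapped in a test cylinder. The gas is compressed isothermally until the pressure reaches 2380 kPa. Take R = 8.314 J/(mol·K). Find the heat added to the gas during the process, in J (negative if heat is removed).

V₁ = nRT₁/P₁ = 5.11×8.314×341/335 = 43.2 L.
Isothermal: T stays 341 K; PV = const ⇒ V₂ = 6.09 L, P₂ = 2380 kPa.
ΔU = 0 (ideal gas, T constant).
W = nRT ln(V₂/V₁) = 5.11×8.314×341×ln(0.141) = -28400 J.
Q = ΔU + W = -28400 J.

-28400 J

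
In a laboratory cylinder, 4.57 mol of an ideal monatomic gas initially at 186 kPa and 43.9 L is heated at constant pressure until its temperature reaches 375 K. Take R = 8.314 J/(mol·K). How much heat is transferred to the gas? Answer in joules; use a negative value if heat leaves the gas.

T₁ = P₁V₁/(nR) = 186×43.9/(4.57×8.314) = 215 K.
Isobaric: P stays 186 kPa; V/T = const ⇒ T₂ = 375 K, V₂ = 76.6 L.
W = PΔV = 186×(76.6−43.9) kPa·L = 6080 J.
ΔU = nCvΔT = 4.57×12.5×(375−215) = 9120 J.
Q = ΔU + W = nCpΔT = 15200 J.

15200 J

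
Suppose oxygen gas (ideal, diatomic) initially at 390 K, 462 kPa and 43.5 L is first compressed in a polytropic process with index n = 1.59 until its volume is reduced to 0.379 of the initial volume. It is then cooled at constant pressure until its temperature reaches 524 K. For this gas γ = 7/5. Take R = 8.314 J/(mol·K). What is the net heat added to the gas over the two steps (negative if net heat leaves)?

n = P₁V₁/(RT₁) = 462×43.5/(8.314×390) = 6.20 mol.
Step 1 — Polytropic n=1.59: T₂ = T₁(V₁/V₂)^(n−1) = 390×(2.64)^0.59 = 691 K; P₂ = P₁(V₁/V₂)^n = 2160 kPa.
W = (P₁V₁−P₂V₂)/(n−1) = (462×43.5−2160×16.5)/0.59 = -26300 J.
ΔU = nCvΔT = 6.20×20.8×(691−390) = 38800 J.
Q = ΔU + W = 12500 J.
State after step 1: P = 2160 kPa, V = 16.5 L, T = 691 K.
Step 2 — Isobaric: P stays 2160 kPa; V/T = const ⇒ T₂ = 524 K, V₂ = 12.5 L.
W = PΔV = 2160×(12.5−16.5) kPa·L = -8620 J.
ΔU = nCvΔT = 6.20×20.8×(524−691) = -21600 J.
Q = ΔU + W = nCpΔT = -30200 J.
Net over both steps: W = -34900 J, Q = -17700 J, ΔU = 17300 J.

-17700 J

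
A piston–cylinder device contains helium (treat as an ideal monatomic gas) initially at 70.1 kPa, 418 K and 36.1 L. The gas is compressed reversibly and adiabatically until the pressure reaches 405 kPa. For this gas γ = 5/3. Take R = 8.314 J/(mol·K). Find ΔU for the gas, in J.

n = P₁V₁/(RT₁) = 70.1×36.1/(8.314×418) = 0.728 mol.
Adiabatic: T₂/T₁ = (P₂/P₁)^((γ−1)/γ) ⇒ T₂ = 418×(5.78)^0.400 = 843 K; V₂ = 12.6 L.
For an ideal gas ΔU = nCvΔT with Cv = (3/2)R = 12.5 J/(mol·K).
ΔU = 0.728×12.5×(843−418) = 3860 J.

3860 J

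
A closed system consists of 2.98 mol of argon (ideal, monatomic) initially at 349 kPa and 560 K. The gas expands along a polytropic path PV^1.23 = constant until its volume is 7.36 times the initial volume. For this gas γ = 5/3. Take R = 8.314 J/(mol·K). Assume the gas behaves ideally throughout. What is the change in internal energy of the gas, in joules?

-7660 J

V₁ = nRT₁/P₁ = 2.98×8.314×560/349 = 39.8 L.
Polytropic n=1.23: T₂ = T₁(V₁/V₂)^(n−1) = 560×(0.136)^0.23 = 354 K; P₂ = P₁(V₁/V₂)^n = 30.0 kPa.
For an ideal gas ΔU = nCvΔT with Cv = (3/2)R = 12.5 J/(mol·K).
ΔU = 2.98×12.5×(354−560) = -7660 J.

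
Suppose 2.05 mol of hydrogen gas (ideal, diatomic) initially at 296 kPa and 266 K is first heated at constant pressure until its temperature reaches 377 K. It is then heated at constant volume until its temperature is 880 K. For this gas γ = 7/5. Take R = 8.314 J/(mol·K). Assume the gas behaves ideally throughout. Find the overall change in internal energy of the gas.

V₁ = nRT₁/P₁ = 2.05×8.314×266/296 = 15.3 L.
Step 1 — Isobaric: P stays 296 kPa; V/T = const ⇒ T₂ = 377 K, V₂ = 21.7 L.
W = PΔV = 296×(21.7−15.3) kPa·L = 1890 J.
ΔU = nCvΔT = 2.05×20.8×(377−266) = 4730 J.
Q = ΔU + W = nCpΔT = 6620 J.
State after step 1: P = 296 kPa, V = 21.7 L, T = 377 K.
Step 2 — Isochoric: V stays 21.7 L; P/T = const ⇒ T₂ = 880 K, P₂ = 691 kPa.
W = 0 (no volume change).
ΔU = nCvΔT = 2.05×20.8×(880−377) = 21400 J.
Q = ΔU = 21400 J.
Net over both steps: W = 1890 J, Q = 28100 J, ΔU = 26200 J.

26200 J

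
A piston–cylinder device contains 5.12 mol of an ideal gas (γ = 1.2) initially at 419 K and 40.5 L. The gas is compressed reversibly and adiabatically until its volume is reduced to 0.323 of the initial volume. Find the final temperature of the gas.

P₁ = nRT₁/V₁ = 5.12×8.314×419/40.5 = 440 kPa.
Adiabatic: TV^(γ−1) = const ⇒ T₂ = 419×(3.10)^0.200 = 525 K; PV^γ = const ⇒ P₂ = 1710 kPa.

525 K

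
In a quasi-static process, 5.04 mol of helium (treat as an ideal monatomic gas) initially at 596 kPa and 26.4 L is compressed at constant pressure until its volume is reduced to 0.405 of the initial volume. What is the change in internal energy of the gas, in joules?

T₁ = P₁V₁/(nR) = 596×26.4/(5.04×8.314) = 375 K.
Isobaric: P stays 596 kPa; V/T = const ⇒ T₂ = 152 K, V₂ = 10.7 L.
For an ideal gas ΔU = nCvΔT with Cv = (3/2)R = 12.5 J/(mol·K).
ΔU = 5.04×12.5×(152−375) = -14000 J.

-14000 J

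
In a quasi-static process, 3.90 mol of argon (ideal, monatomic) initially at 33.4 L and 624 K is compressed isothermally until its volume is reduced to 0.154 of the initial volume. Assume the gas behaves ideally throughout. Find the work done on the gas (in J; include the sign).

37900 J

P₁ = nRT₁/V₁ = 3.90×8.314×624/33.4 = 606 kPa.
Isothermal: T stays 624 K; PV = const ⇒ V₂ = 5.14 L, P₂ = 3930 kPa.
W = nRT ln(V₂/V₁) = 3.90×8.314×624×ln(0.154) = -37900 J.
Work done on the gas = −W_by = 37900 J.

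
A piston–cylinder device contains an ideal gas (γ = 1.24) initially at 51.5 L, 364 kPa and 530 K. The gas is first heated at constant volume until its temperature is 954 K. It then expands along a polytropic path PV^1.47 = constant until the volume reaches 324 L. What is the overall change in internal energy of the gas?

-18900 J

n = P₁V₁/(RT₁) = 364×51.5/(8.314×530) = 4.25 mol.
Step 1 — Isochoric: V stays 51.5 L; P/T = const ⇒ T₂ = 954 K, P₂ = 655 kPa.
W = 0 (no volume change).
ΔU = nCvΔT = 4.25×34.6×(954−530) = 62500 J.
Q = ΔU = 62500 J.
State after step 1: P = 655 kPa, V = 51.5 L, T = 954 K.
Step 2 — Polytropic n=1.47: T₂ = T₁(V₁/V₂)^(n−1) = 954×(0.159)^0.47 = 402 K; P₂ = P₁(V₁/V₂)^n = 43.9 kPa.
W = (P₁V₁−P₂V₂)/(n−1) = (655×51.5−43.9×324)/0.47 = 41500 J.
ΔU = nCvΔT = 4.25×34.6×(402−954) = -81400 J.
Q = ΔU + W = -39800 J.
Net over both steps: W = 41500 J, Q = 22700 J, ΔU = -18900 J.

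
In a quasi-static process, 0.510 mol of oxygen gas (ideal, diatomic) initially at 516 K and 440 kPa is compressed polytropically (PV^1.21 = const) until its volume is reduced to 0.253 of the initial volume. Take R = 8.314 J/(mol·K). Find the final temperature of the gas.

689 K

V₁ = nRT₁/P₁ = 0.510×8.314×516/440 = 4.97 L.
Polytropic n=1.21: T₂ = T₁(V₁/V₂)^(n−1) = 516×(3.95)^0.21 = 689 K; P₂ = P₁(V₁/V₂)^n = 2320 kPa.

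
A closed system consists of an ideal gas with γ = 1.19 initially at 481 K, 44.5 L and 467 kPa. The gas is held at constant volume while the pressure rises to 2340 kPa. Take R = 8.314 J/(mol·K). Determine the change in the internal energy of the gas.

439000 J

n = P₁V₁/(RT₁) = 467×44.5/(8.314×481) = 5.20 mol.
Isochoric: V stays 44.5 L; P/T = const ⇒ T₂ = 2410 K, P₂ = 2340 kPa.
For an ideal gas ΔU = nCvΔT with Cv = R/(γ−1) = 43.8 J/(mol·K).
ΔU = 5.20×43.8×(2410−481) = 439000 J.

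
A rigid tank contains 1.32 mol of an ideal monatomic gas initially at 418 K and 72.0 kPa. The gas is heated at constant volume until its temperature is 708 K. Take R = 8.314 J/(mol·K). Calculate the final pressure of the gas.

V₁ = nRT₁/P₁ = 1.32×8.314×418/72.0 = 63.7 L.
Isochoric: V stays 63.7 L; P/T = const ⇒ T₂ = 708 K, P₂ = 122 kPa.

122 kPa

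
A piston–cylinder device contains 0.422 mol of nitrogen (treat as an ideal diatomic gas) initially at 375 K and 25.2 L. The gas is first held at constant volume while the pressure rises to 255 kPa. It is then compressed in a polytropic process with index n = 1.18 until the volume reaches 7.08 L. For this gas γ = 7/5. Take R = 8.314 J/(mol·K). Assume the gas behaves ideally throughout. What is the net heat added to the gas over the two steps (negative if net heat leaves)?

P₁ = nRT₁/V₁ = 0.422×8.314×375/25.2 = 52.2 kPa.
Step 1 — Isochoric: V stays 25.2 L; P/T = const ⇒ T₂ = 1830 K, P₂ = 255 kPa.
W = 0 (no volume change).
ΔU = nCvΔT = 0.422×20.8×(1830−375) = 12800 J.
Q = ΔU = 12800 J.
State after step 1: P = 255 kPa, V = 25.2 L, T = 1830 K.
Step 2 — Polytropic n=1.18: T₂ = T₁(V₁/V₂)^(n−1) = 1830×(3.56)^0.18 = 2300 K; P₂ = P₁(V₁/V₂)^n = 1140 kPa.
W = (P₁V₁−P₂V₂)/(n−1) = (255×25.2−1140×7.08)/0.18 = -9170 J.
ΔU = nCvΔT = 0.422×20.8×(2300−1830) = 4120 J.
Q = ΔU + W = -5040 J.
Net over both steps: W = -9170 J, Q = 7730 J, ΔU = 16900 J.

7730 J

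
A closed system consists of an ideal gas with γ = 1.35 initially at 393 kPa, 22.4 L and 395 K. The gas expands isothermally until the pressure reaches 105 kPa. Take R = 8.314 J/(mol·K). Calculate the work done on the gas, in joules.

n = P₁V₁/(RT₁) = 393×22.4/(8.314×395) = 2.68 mol.
Isothermal: T stays 395 K; PV = const ⇒ V₂ = 83.8 L, P₂ = 105 kPa.
W = nRT ln(V₂/V₁) = 2.68×8.314×395×ln(3.74) = 11600 J.
Work done on the gas = −W_by = -11600 J.

-11600 J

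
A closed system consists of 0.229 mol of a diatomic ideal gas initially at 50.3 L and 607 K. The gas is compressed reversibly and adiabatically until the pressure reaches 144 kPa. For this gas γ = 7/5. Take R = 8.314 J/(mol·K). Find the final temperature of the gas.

1030 K

P₁ = nRT₁/V₁ = 0.229×8.314×607/50.3 = 23.0 kPa.
Adiabatic: T₂/T₁ = (P₂/P₁)^((γ−1)/γ) ⇒ T₂ = 607×(6.27)^0.286 = 1030 K; V₂ = 13.6 L.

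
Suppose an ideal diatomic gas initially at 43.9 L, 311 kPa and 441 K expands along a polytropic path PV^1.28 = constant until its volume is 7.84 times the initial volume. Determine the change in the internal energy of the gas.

-15000 J

n = P₁V₁/(RT₁) = 311×43.9/(8.314×441) = 3.72 mol.
Polytropic n=1.28: T₂ = T₁(V₁/V₂)^(n−1) = 441×(0.128)^0.28 = 248 K; P₂ = P₁(V₁/V₂)^n = 22.3 kPa.
For an ideal gas ΔU = nCvΔT with Cv = (5/2)R = 20.8 J/(mol·K).
ΔU = 3.72×20.8×(248−441) = -15000 J.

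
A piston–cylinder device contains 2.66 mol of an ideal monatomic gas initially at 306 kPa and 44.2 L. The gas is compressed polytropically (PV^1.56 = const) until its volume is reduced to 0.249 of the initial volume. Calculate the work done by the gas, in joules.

T₁ = P₁V₁/(nR) = 306×44.2/(2.66×8.314) = 612 K.
Polytropic n=1.56: T₂ = T₁(V₁/V₂)^(n−1) = 612×(4.02)^0.56 = 1330 K; P₂ = P₁(V₁/V₂)^n = 2680 kPa.
W = (P₁V₁−P₂V₂)/(n−1) = (306×44.2−2680×11.0)/0.56 = -28500 J.

-28500 J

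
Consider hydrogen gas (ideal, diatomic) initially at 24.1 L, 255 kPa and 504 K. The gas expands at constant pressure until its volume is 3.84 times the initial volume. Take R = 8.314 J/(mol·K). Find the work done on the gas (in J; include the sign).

n = P₁V₁/(RT₁) = 255×24.1/(8.314×504) = 1.47 mol.
Isobaric: P stays 255 kPa; V/T = const ⇒ T₂ = 1940 K, V₂ = 92.5 L.
W = PΔV = 255×(92.5−24.1) kPa·L = 17500 J.
Work done on the gas = −W_by = -17500 J.

-17500 J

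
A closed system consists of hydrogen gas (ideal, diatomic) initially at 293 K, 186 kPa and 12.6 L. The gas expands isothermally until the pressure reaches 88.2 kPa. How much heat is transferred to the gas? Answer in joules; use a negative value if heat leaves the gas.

1750 J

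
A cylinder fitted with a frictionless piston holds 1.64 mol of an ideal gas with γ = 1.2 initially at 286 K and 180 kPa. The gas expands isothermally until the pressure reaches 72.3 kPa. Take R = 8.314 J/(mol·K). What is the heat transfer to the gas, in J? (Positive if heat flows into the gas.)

V₁ = nRT₁/P₁ = 1.64×8.314×286/180 = 21.7 L.
Isothermal: T stays 286 K; PV = const ⇒ V₂ = 53.9 L, P₂ = 72.3 kPa.
ΔU = 0 (ideal gas, T constant).
W = nRT ln(V₂/V₁) = 1.64×8.314×286×ln(2.49) = 3560 J.
Q = ΔU + W = 3560 J.

3560 J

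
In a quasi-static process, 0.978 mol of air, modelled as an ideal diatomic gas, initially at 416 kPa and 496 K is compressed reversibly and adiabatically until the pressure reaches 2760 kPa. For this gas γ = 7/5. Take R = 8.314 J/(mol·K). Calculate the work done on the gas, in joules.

V₁ = nRT₁/P₁ = 0.978×8.314×496/416 = 9.69 L.
Adiabatic: T₂/T₁ = (P₂/P₁)^((γ−1)/γ) ⇒ T₂ = 496×(6.63)^0.286 = 852 K; V₂ = 2.51 L.
ΔU = nCvΔT = 0.978×20.8×(852−496) = 7230 J.
Q = 0 for an adiabatic process, so W = −ΔU = -7230 J.
Work done on the gas = −W_by = 7230 J.

7230 J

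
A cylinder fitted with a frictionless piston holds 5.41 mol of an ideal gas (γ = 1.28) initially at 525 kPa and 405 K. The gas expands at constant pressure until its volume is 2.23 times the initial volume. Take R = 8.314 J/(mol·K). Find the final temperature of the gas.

903 K

V₁ = nRT₁/P₁ = 5.41×8.314×405/525 = 34.7 L.
Isobaric: P stays 525 kPa; V/T = const ⇒ T₂ = 903 K, V₂ = 77.4 L.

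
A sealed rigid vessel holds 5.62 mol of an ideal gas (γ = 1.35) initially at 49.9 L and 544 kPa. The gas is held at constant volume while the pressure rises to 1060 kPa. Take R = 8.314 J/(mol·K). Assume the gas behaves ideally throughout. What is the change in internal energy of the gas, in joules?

T₁ = P₁V₁/(nR) = 544×49.9/(5.62×8.314) = 581 K.
Isochoric: V stays 49.9 L; P/T = const ⇒ T₂ = 1130 K, P₂ = 1060 kPa.
For an ideal gas ΔU = nCvΔT with Cv = R/(γ−1) = 23.8 J/(mol·K).
ΔU = 5.62×23.8×(1130−581) = 73600 J.

73600 J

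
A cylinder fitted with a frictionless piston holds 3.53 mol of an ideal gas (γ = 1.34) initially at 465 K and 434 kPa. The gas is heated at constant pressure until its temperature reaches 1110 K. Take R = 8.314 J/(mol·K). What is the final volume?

75.1 L

V₁ = nRT₁/P₁ = 3.53×8.314×465/434 = 31.4 L.
Isobaric: P stays 434 kPa; V/T = const ⇒ T₂ = 1110 K, V₂ = 75.1 L.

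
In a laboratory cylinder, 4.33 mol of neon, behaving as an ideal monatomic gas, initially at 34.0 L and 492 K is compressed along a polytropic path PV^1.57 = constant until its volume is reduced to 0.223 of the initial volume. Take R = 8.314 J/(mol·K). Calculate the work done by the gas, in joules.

-42000 J

P₁ = nRT₁/V₁ = 4.33×8.314×492/34.0 = 521 kPa.
Polytropic n=1.57: T₂ = T₁(V₁/V₂)^(n−1) = 492×(4.48)^0.57 = 1160 K; P₂ = P₁(V₁/V₂)^n = 5490 kPa.
W = (P₁V₁−P₂V₂)/(n−1) = (521×34.0−5490×7.58)/0.57 = -42000 J.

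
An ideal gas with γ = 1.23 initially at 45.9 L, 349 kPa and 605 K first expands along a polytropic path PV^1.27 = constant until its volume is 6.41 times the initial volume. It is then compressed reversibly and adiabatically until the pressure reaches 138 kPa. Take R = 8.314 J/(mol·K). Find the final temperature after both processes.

479 K

n = P₁V₁/(RT₁) = 349×45.9/(8.314×605) = 3.18 mol.
Step 1 — Polytropic n=1.27: T₂ = T₁(V₁/V₂)^(n−1) = 605×(0.156)^0.27 = 366 K; P₂ = P₁(V₁/V₂)^n = 33.0 kPa.
W = (P₁V₁−P₂V₂)/(n−1) = (349×45.9−33.0×294)/0.27 = 23400 J.
ΔU = nCvΔT = 3.18×36.1×(366−605) = -27500 J.
Q = ΔU + W = -4070 J.
State after step 1: P = 33.0 kPa, V = 294 L, T = 366 K.
Step 2 — Adiabatic: T₂/T₁ = (P₂/P₁)^((γ−1)/γ) ⇒ T₂ = 366×(4.19)^0.187 = 479 K; V₂ = 91.9 L.
ΔU = nCvΔT = 3.18×36.1×(479−366) = 12900 J.
Q = 0 for an adiabatic process, so W = −ΔU = -12900 J.
Net over both steps: W = 10500 J, Q = -4070 J, ΔU = -14500 J.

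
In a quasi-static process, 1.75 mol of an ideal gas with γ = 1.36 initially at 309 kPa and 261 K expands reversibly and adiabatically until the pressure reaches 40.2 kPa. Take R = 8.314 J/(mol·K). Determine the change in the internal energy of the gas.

V₁ = nRT₁/P₁ = 1.75×8.314×261/309 = 12.3 L.
Adiabatic: T₂/T₁ = (P₂/P₁)^((γ−1)/γ) ⇒ T₂ = 261×(0.130)^0.265 = 152 K; V₂ = 55.1 L.
For an ideal gas ΔU = nCvΔT with Cv = R/(γ−1) = 23.1 J/(mol·K).
ΔU = 1.75×23.1×(152−261) = -4400 J.

-4400 J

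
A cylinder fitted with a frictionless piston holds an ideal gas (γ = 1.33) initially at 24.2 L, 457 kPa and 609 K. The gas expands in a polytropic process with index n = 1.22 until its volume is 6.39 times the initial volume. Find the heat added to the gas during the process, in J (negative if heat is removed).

n = P₁V₁/(RT₁) = 457×24.2/(8.314×609) = 2.18 mol.
Polytropic n=1.22: T₂ = T₁(V₁/V₂)^(n−1) = 609×(0.156)^0.22 = 405 K; P₂ = P₁(V₁/V₂)^n = 47.6 kPa.
W = (P₁V₁−P₂V₂)/(n−1) = (457×24.2−47.6×155)/0.22 = 16800 J.
ΔU = nCvΔT = 2.18×25.2×(405−609) = -11200 J.
Q = ΔU + W = 5610 J.

5610 J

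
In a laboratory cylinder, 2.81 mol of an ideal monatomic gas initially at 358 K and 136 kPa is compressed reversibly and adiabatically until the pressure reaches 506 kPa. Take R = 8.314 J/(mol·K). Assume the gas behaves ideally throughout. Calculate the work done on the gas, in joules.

V₁ = nRT₁/P₁ = 2.81×8.314×358/136 = 61.5 L.
Adiabatic: T₂/T₁ = (P₂/P₁)^((γ−1)/γ) ⇒ T₂ = 358×(3.72)^0.400 = 606 K; V₂ = 28.0 L.
ΔU = nCvΔT = 2.81×12.5×(606−358) = 8670 J.
Q = 0 for an adiabatic process, so W = −ΔU = -8670 J.
Work done on the gas = −W_by = 8670 J.

8670 J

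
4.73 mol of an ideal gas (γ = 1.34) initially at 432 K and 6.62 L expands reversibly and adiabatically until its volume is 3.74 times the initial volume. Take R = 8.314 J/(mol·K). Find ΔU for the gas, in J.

-18100 J

P₁ = nRT₁/V₁ = 4.73×8.314×432/6.62 = 2570 kPa.
Adiabatic: TV^(γ−1) = const ⇒ T₂ = 432×(0.267)^0.340 = 276 K; PV^γ = const ⇒ P₂ = 438 kPa.
For an ideal gas ΔU = nCvΔT with Cv = R/(γ−1) = 24.5 J/(mol·K).
ΔU = 4.73×24.5×(276−432) = -18100 J.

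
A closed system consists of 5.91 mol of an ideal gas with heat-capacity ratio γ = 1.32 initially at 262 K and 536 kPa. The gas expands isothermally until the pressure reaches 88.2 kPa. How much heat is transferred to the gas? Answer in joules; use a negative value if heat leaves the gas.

V₁ = nRT₁/P₁ = 5.91×8.314×262/536 = 24.0 L.
Isothermal: T stays 262 K; PV = const ⇒ V₂ = 146 L, P₂ = 88.2 kPa.
ΔU = 0 (ideal gas, T constant).
W = nRT ln(V₂/V₁) = 5.91×8.314×262×ln(6.08) = 23200 J.
Q = ΔU + W = 23200 J.

23200 J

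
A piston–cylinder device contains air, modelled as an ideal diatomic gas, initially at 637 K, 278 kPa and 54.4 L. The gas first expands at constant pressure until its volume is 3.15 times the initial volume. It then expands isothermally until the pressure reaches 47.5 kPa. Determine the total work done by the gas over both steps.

117000 J

n = P₁V₁/(RT₁) = 278×54.4/(8.314×637) = 2.86 mol.
Step 1 — Isobaric: P stays 278 kPa; V/T = const ⇒ T₂ = 2010 K, V₂ = 171 L.
W = PΔV = 278×(171−54.4) kPa·L = 32500 J.
ΔU = nCvΔT = 2.86×20.8×(2010−637) = 81300 J.
Q = ΔU + W = nCpΔT = 114000 J.
State after step 1: P = 278 kPa, V = 171 L, T = 2010 K.
Step 2 — Isothermal: T stays 2010 K; PV = const ⇒ V₂ = 1000 L, P₂ = 47.5 kPa.
ΔU = 0 (ideal gas, T constant).
W = nRT ln(V₂/V₁) = 2.86×8.314×2010×ln(5.85) = 84200 J.
Q = ΔU + W = 84200 J.
Net over both steps: W = 117000 J, Q = 198000 J, ΔU = 81300 J.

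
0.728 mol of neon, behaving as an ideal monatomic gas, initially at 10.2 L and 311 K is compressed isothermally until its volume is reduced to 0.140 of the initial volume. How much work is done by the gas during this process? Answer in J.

-3700 J

P₁ = nRT₁/V₁ = 0.728×8.314×311/10.2 = 185 kPa.
Isothermal: T stays 311 K; PV = const ⇒ V₂ = 1.43 L, P₂ = 1320 kPa.
W = nRT ln(V₂/V₁) = 0.728×8.314×311×ln(0.140) = -3700 J.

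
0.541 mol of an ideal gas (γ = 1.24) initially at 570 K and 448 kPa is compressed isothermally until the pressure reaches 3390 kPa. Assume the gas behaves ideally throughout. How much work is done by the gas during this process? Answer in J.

V₁ = nRT₁/P₁ = 0.541×8.314×570/448 = 5.72 L.
Isothermal: T stays 570 K; PV = const ⇒ V₂ = 0.756 L, P₂ = 3390 kPa.
W = nRT ln(V₂/V₁) = 0.541×8.314×570×ln(0.132) = -5190 J.

-5190 J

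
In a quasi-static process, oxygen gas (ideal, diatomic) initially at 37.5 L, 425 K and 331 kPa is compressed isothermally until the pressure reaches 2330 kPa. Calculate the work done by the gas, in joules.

n = P₁V₁/(RT₁) = 331×37.5/(8.314×425) = 3.51 mol.
Isothermal: T stays 425 K; PV = const ⇒ V₂ = 5.33 L, P₂ = 2330 kPa.
W = nRT ln(V₂/V₁) = 3.51×8.314×425×ln(0.142) = -24200 J.

-24200 J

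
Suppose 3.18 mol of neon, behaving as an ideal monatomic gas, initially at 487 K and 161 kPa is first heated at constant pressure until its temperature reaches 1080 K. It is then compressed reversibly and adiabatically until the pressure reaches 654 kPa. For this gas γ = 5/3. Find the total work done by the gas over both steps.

-16500 J

V₁ = nRT₁/P₁ = 3.18×8.314×487/161 = 80.0 L.
Step 1 — Isobaric: P stays 161 kPa; V/T = const ⇒ T₂ = 1080 K, V₂ = 177 L.
W = PΔV = 161×(177−80.0) kPa·L = 15700 J.
ΔU = nCvΔT = 3.18×12.5×(1080−487) = 23500 J.
Q = ΔU + W = nCpΔT = 39200 J.
State after step 1: P = 161 kPa, V = 177 L, T = 1080 K.
Step 2 — Adiabatic: T₂/T₁ = (P₂/P₁)^((γ−1)/γ) ⇒ T₂ = 1080×(4.06)^0.400 = 1890 K; V₂ = 76.5 L.
ΔU = nCvΔT = 3.18×12.5×(1890−1080) = 32200 J.
Q = 0 for an adiabatic process, so W = −ΔU = -32200 J.
Net over both steps: W = -16500 J, Q = 39200 J, ΔU = 55700 J.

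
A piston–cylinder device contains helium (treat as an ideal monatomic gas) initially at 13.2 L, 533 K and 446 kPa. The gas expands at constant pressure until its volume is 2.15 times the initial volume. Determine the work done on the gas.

-6770 J

n = P₁V₁/(RT₁) = 446×13.2/(8.314×533) = 1.33 mol.
Isobaric: P stays 446 kPa; V/T = const ⇒ T₂ = 1150 K, V₂ = 28.4 L.
W = PΔV = 446×(28.4−13.2) kPa·L = 6770 J.
Work done on the gas = −W_by = -6770 J.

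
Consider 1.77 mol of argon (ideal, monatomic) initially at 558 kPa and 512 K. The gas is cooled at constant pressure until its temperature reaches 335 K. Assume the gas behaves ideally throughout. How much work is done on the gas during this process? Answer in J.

V₁ = nRT₁/P₁ = 1.77×8.314×512/558 = 13.5 L.
Isobaric: P stays 558 kPa; V/T = const ⇒ T₂ = 335 K, V₂ = 8.83 L.
W = PΔV = 558×(8.83−13.5) kPa·L = -2600 J.
Work done on the gas = −W_by = 2600 J.

2600 J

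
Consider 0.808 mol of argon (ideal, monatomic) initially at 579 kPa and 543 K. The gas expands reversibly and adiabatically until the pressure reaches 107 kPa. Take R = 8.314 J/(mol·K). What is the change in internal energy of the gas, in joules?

V₁ = nRT₁/P₁ = 0.808×8.314×543/579 = 6.30 L.
Adiabatic: T₂/T₁ = (P₂/P₁)^((γ−1)/γ) ⇒ T₂ = 543×(0.185)^0.400 = 276 K; V₂ = 17.4 L.
For an ideal gas ΔU = nCvΔT with Cv = (3/2)R = 12.5 J/(mol·K).
ΔU = 0.808×12.5×(276−543) = -2690 J.

-2690 J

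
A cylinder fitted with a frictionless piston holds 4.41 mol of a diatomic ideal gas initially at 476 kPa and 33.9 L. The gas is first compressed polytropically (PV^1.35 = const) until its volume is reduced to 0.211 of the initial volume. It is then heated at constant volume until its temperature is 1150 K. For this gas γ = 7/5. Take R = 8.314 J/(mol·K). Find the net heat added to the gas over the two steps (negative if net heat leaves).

31700 J

T₁ = P₁V₁/(nR) = 476×33.9/(4.41×8.314) = 440 K.
Step 1 — Polytropic n=1.35: T₂ = T₁(V₁/V₂)^(n−1) = 440×(4.74)^0.35 = 759 K; P₂ = P₁(V₁/V₂)^n = 3890 kPa.
W = (P₁V₁−P₂V₂)/(n−1) = (476×33.9−3890×7.15)/0.35 = -33400 J.
ΔU = nCvΔT = 4.41×20.8×(759−440) = 29200 J.
Q = ΔU + W = -4170 J.
State after step 1: P = 3890 kPa, V = 7.15 L, T = 759 K.
Step 2 — Isochoric: V stays 7.15 L; P/T = const ⇒ T₂ = 1150 K, P₂ = 5890 kPa.
W = 0 (no volume change).
ΔU = nCvΔT = 4.41×20.8×(1150−759) = 35900 J.
Q = ΔU = 35900 J.
Net over both steps: W = -33400 J, Q = 31700 J, ΔU = 65100 J.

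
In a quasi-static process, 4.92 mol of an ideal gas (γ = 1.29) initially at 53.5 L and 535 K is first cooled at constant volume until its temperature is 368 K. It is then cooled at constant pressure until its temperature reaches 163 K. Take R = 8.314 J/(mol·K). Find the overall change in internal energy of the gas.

-52500 J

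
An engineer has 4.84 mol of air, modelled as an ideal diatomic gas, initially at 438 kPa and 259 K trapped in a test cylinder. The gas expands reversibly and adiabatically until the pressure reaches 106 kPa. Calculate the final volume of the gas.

V₁ = nRT₁/P₁ = 4.84×8.314×259/438 = 23.8 L.
Adiabatic: T₂/T₁ = (P₂/P₁)^((γ−1)/γ) ⇒ T₂ = 259×(0.242)^0.286 = 173 K; V₂ = 65.6 L.

65.6 L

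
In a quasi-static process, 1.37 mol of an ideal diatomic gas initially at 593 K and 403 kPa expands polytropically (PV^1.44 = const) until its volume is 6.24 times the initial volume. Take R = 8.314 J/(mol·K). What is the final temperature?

265 K

V₁ = nRT₁/P₁ = 1.37×8.314×593/403 = 16.8 L.
Polytropic n=1.44: T₂ = T₁(V₁/V₂)^(n−1) = 593×(0.160)^0.44 = 265 K; P₂ = P₁(V₁/V₂)^n = 28.9 kPa.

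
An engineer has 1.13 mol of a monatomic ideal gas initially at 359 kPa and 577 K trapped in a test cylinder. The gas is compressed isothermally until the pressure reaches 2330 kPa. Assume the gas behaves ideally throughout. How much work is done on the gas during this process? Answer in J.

V₁ = nRT₁/P₁ = 1.13×8.314×577/359 = 15.1 L.
Isothermal: T stays 577 K; PV = const ⇒ V₂ = 2.33 L, P₂ = 2330 kPa.
W = nRT ln(V₂/V₁) = 1.13×8.314×577×ln(0.154) = -10100 J.
Work done on the gas = −W_by = 10100 J.

10100 J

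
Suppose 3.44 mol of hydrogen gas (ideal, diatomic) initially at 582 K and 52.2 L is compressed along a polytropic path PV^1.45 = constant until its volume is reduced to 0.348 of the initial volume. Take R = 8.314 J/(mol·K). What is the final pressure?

P₁ = nRT₁/V₁ = 3.44×8.314×582/52.2 = 319 kPa.
Polytropic n=1.45: T₂ = T₁(V₁/V₂)^(n−1) = 582×(2.87)^0.45 = 936 K; P₂ = P₁(V₁/V₂)^n = 1470 kPa.

1470 kPa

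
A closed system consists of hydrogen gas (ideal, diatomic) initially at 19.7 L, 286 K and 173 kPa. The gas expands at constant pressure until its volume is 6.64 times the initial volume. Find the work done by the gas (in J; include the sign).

n = P₁V₁/(RT₁) = 173×19.7/(8.314×286) = 1.43 mol.
Isobaric: P stays 173 kPa; V/T = const ⇒ T₂ = 1900 K, V₂ = 131 L.
W = PΔV = 173×(131−19.7) kPa·L = 19200 J.

19200 J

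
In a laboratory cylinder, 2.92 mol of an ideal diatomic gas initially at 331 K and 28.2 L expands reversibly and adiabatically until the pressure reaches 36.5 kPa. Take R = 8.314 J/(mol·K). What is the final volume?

122 L

P₁ = nRT₁/V₁ = 2.92×8.314×331/28.2 = 285 kPa.
Adiabatic: T₂/T₁ = (P₂/P₁)^((γ−1)/γ) ⇒ T₂ = 331×(0.128)^0.286 = 184 K; V₂ = 122 L.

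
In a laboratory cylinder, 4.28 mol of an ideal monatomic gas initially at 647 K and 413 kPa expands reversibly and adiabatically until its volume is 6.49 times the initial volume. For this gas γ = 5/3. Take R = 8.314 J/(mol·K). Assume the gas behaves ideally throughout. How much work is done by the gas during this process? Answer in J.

24600 J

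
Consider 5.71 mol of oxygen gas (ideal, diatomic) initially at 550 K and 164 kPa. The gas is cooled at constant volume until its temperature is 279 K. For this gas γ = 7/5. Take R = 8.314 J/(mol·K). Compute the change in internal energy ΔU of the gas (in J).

V₁ = nRT₁/P₁ = 5.71×8.314×550/164 = 159 L.
Isochoric: V stays 159 L; P/T = const ⇒ T₂ = 279 K, P₂ = 83.2 kPa.
For an ideal gas ΔU = nCvΔT with Cv = (5/2)R = 20.8 J/(mol·K).
ΔU = 5.71×20.8×(279−550) = -32200 J.

-32200 J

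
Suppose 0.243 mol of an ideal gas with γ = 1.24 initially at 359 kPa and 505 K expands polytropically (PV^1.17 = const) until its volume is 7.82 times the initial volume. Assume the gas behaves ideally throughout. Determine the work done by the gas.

V₁ = nRT₁/P₁ = 0.243×8.314×505/359 = 2.84 L.
Polytropic n=1.17: T₂ = T₁(V₁/V₂)^(n−1) = 505×(0.128)^0.17 = 356 K; P₂ = P₁(V₁/V₂)^n = 32.4 kPa.
W = (P₁V₁−P₂V₂)/(n−1) = (359×2.84−32.4×22.2)/0.17 = 1770 J.

1770 J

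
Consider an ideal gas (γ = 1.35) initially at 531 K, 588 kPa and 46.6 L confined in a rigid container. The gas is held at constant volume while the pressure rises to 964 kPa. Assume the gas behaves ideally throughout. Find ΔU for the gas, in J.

n = P₁V₁/(RT₁) = 588×46.6/(8.314×531) = 6.21 mol.
Isochoric: V stays 46.6 L; P/T = const ⇒ T₂ = 871 K, P₂ = 964 kPa.
For an ideal gas ΔU = nCvΔT with Cv = R/(γ−1) = 23.8 J/(mol·K).
ΔU = 6.21×23.8×(871−531) = 50100 J.

50100 J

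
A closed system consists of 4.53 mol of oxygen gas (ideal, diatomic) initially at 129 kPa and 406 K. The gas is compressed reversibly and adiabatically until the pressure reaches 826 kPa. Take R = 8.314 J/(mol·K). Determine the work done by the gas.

-26800 J

V₁ = nRT₁/P₁ = 4.53×8.314×406/129 = 119 L.
Adiabatic: T₂/T₁ = (P₂/P₁)^((γ−1)/γ) ⇒ T₂ = 406×(6.40)^0.286 = 690 K; V₂ = 31.5 L.
ΔU = nCvΔT = 4.53×20.8×(690−406) = 26800 J.
Q = 0 for an adiabatic process, so W = −ΔU = -26800 J.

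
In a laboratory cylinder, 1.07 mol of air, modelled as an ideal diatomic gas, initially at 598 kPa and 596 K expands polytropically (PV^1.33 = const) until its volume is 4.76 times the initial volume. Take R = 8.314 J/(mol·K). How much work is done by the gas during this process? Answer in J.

6470 J

V₁ = nRT₁/P₁ = 1.07×8.314×596/598 = 8.87 L.
Polytropic n=1.33: T₂ = T₁(V₁/V₂)^(n−1) = 596×(0.210)^0.33 = 356 K; P₂ = P₁(V₁/V₂)^n = 75.1 kPa.
W = (P₁V₁−P₂V₂)/(n−1) = (598×8.87−75.1×42.2)/0.33 = 6470 J.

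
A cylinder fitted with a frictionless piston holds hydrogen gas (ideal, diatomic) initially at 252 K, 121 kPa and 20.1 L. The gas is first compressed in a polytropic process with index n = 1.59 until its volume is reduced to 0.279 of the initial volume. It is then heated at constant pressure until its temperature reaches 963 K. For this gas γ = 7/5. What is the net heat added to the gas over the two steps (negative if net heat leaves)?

16700 J

n = P₁V₁/(RT₁) = 121×20.1/(8.314×252) = 1.16 mol.
Step 1 — Polytropic n=1.59: T₂ = T₁(V₁/V₂)^(n−1) = 252×(3.58)^0.59 = 535 K; P₂ = P₁(V₁/V₂)^n = 921 kPa.
W = (P₁V₁−P₂V₂)/(n−1) = (121×20.1−921×5.61)/0.59 = -4630 J.
ΔU = nCvΔT = 1.16×20.8×(535−252) = 6830 J.
Q = ΔU + W = 2200 J.
State after step 1: P = 921 kPa, V = 5.61 L, T = 535 K.
Step 2 — Isobaric: P stays 921 kPa; V/T = const ⇒ T₂ = 963 K, V₂ = 10.1 L.
W = PΔV = 921×(10.1−5.61) kPa·L = 4130 J.
ΔU = nCvΔT = 1.16×20.8×(963−535) = 10300 J.
Q = ΔU + W = nCpΔT = 14500 J.
Net over both steps: W = -503 J, Q = 16700 J, ΔU = 17200 J.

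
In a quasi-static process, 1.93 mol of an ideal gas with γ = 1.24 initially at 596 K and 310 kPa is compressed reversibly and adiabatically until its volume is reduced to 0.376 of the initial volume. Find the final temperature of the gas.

754 K

V₁ = nRT₁/P₁ = 1.93×8.314×596/310 = 30.8 L.
Adiabatic: TV^(γ−1) = const ⇒ T₂ = 596×(2.66)^0.240 = 754 K; PV^γ = const ⇒ P₂ = 1040 kPa.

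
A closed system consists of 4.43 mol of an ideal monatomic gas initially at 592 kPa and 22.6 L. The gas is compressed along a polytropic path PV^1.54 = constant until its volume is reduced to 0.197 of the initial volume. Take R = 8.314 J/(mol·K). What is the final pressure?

7230 kPa

T₁ = P₁V₁/(nR) = 592×22.6/(4.43×8.314) = 363 K.
Polytropic n=1.54: T₂ = T₁(V₁/V₂)^(n−1) = 363×(5.08)^0.54 = 873 K; P₂ = P₁(V₁/V₂)^n = 7230 kPa.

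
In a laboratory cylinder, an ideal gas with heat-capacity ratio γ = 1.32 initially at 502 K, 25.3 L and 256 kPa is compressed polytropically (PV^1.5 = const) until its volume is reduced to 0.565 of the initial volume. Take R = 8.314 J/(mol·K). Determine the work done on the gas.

n = P₁V₁/(RT₁) = 256×25.3/(8.314×502) = 1.55 mol.
Polytropic n=1.5: T₂ = T₁(V₁/V₂)^(n−1) = 502×(1.77)^0.50 = 668 K; P₂ = P₁(V₁/V₂)^n = 603 kPa.
W = (P₁V₁−P₂V₂)/(n−1) = (256×25.3−603×14.3)/0.50 = -4280 J.
Work done on the gas = −W_by = 4280 J.

4280 J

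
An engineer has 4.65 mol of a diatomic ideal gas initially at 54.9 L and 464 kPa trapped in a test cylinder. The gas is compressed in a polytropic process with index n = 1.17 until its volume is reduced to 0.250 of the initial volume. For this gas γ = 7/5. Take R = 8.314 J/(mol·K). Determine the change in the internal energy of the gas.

T₁ = P₁V₁/(nR) = 464×54.9/(4.65×8.314) = 659 K.
Polytropic n=1.17: T₂ = T₁(V₁/V₂)^(n−1) = 659×(4.00)^0.17 = 834 K; P₂ = P₁(V₁/V₂)^n = 2350 kPa.
For an ideal gas ΔU = nCvΔT with Cv = (5/2)R = 20.8 J/(mol·K).
ΔU = 4.65×20.8×(834−659) = 16900 J.

16900 J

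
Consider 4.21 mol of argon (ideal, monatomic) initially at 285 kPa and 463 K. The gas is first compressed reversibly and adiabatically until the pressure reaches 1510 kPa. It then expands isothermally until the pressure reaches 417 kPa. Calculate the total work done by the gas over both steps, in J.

17600 J

V₁ = nRT₁/P₁ = 4.21×8.314×463/285 = 56.9 L.
Step 1 — Adiabatic: T₂/T₁ = (P₂/P₁)^((γ−1)/γ) ⇒ T₂ = 463×(5.30)^0.400 = 902 K; V₂ = 20.9 L.
ΔU = nCvΔT = 4.21×12.5×(902−463) = 23100 J.
Q = 0 for an adiabatic process, so W = −ΔU = -23100 J.
State after step 1: P = 1510 kPa, V = 20.9 L, T = 902 K.
Step 2 — Isothermal: T stays 902 K; PV = const ⇒ V₂ = 75.7 L, P₂ = 417 kPa.
ΔU = 0 (ideal gas, T constant).
W = nRT ln(V₂/V₁) = 4.21×8.314×902×ln(3.62) = 40600 J.
Q = ΔU + W = 40600 J.
Net over both steps: W = 17600 J, Q = 40600 J, ΔU = 23100 J.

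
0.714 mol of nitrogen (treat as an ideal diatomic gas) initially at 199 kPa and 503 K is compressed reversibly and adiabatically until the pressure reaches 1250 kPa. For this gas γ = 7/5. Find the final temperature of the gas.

V₁ = nRT₁/P₁ = 0.714×8.314×503/199 = 15.0 L.
Adiabatic: T₂/T₁ = (P₂/P₁)^((γ−1)/γ) ⇒ T₂ = 503×(6.28)^0.286 = 850 K; V₂ = 4.04 L.

850 K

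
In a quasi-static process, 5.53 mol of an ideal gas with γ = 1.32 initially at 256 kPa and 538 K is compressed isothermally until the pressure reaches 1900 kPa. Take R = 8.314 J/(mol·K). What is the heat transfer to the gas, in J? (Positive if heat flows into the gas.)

-49600 J

V₁ = nRT₁/P₁ = 5.53×8.314×538/256 = 96.6 L.
Isothermal: T stays 538 K; PV = const ⇒ V₂ = 13.0 L, P₂ = 1900 kPa.
ΔU = 0 (ideal gas, T constant).
W = nRT ln(V₂/V₁) = 5.53×8.314×538×ln(0.135) = -49600 J.
Q = ΔU + W = -49600 J.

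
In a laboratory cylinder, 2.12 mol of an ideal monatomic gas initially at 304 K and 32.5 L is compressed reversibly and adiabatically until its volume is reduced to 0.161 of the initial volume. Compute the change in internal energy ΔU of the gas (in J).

19100 J

P₁ = nRT₁/V₁ = 2.12×8.314×304/32.5 = 165 kPa.
Adiabatic: TV^(γ−1) = const ⇒ T₂ = 304×(6.21)^0.667 = 1030 K; PV^γ = const ⇒ P₂ = 3460 kPa.
For an ideal gas ΔU = nCvΔT with Cv = (3/2)R = 12.5 J/(mol·K).
ΔU = 2.12×12.5×(1030−304) = 19100 J.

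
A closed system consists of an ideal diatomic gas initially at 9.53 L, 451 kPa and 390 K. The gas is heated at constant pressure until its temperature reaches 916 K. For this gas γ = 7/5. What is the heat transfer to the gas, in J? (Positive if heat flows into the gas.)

20300 J

n = P₁V₁/(RT₁) = 451×9.53/(8.314×390) = 1.33 mol.
Isobaric: P stays 451 kPa; V/T = const ⇒ T₂ = 916 K, V₂ = 22.4 L.
W = PΔV = 451×(22.4−9.53) kPa·L = 5800 J.
ΔU = nCvΔT = 1.33×20.8×(916−390) = 14500 J.
Q = ΔU + W = nCpΔT = 20300 J.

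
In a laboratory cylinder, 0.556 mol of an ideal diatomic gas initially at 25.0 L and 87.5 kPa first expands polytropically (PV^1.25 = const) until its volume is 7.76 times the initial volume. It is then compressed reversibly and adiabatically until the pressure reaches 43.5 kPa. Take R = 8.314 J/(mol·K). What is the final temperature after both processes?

483 K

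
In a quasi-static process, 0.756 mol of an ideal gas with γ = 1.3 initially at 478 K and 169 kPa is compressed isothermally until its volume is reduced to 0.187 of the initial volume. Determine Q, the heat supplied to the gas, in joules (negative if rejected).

-5040 J

V₁ = nRT₁/P₁ = 0.756×8.314×478/169 = 17.8 L.
Isothermal: T stays 478 K; PV = const ⇒ V₂ = 3.32 L, P₂ = 904 kPa.
ΔU = 0 (ideal gas, T constant).
W = nRT ln(V₂/V₁) = 0.756×8.314×478×ln(0.187) = -5040 J.
Q = ΔU + W = -5040 J.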